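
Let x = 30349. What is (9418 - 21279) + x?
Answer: 18488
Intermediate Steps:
(9418 - 21279) + x = (9418 - 21279) + 30349 = -11861 + 30349 = 18488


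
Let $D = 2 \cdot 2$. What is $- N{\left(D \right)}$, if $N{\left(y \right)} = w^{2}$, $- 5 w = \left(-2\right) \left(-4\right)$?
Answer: $- \frac{64}{25} \approx -2.56$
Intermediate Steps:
$w = - \frac{8}{5}$ ($w = - \frac{\left(-2\right) \left(-4\right)}{5} = \left(- \frac{1}{5}\right) 8 = - \frac{8}{5} \approx -1.6$)
$D = 4$
$N{\left(y \right)} = \frac{64}{25}$ ($N{\left(y \right)} = \left(- \frac{8}{5}\right)^{2} = \frac{64}{25}$)
$- N{\left(D \right)} = \left(-1\right) \frac{64}{25} = - \frac{64}{25}$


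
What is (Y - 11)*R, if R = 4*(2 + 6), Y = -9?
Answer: -640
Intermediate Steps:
R = 32 (R = 4*8 = 32)
(Y - 11)*R = (-9 - 11)*32 = -20*32 = -640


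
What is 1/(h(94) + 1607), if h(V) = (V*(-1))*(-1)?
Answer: 1/1701 ≈ 0.00058789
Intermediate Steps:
h(V) = V (h(V) = -V*(-1) = V)
1/(h(94) + 1607) = 1/(94 + 1607) = 1/1701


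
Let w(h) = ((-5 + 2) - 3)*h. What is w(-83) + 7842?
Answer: 8340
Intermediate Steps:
w(h) = -6*h (w(h) = (-3 - 3)*h = -6*h)
w(-83) + 7842 = -6*(-83) + 7842 = 498 + 7842 = 8340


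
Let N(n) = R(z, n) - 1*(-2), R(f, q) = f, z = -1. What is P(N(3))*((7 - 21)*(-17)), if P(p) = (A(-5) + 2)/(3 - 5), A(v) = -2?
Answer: 0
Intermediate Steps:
N(n) = 1 (N(n) = -1 - 1*(-2) = -1 + 2 = 1)
P(p) = 0 (P(p) = (-2 + 2)/(3 - 5) = 0/(-2) = 0*(-½) = 0)
P(N(3))*((7 - 21)*(-17)) = 0*((7 - 21)*(-17)) = 0*(-14*(-17)) = 0*238 = 0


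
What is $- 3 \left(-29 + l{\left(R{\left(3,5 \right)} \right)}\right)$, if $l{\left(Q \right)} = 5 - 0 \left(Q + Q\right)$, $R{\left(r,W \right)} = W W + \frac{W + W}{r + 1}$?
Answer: $72$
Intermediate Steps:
$R{\left(r,W \right)} = W^{2} + \frac{2 W}{1 + r}$
$l{\left(Q \right)} = 5$ ($l{\left(Q \right)} = 5 - 0 \cdot 2 Q = 5 - 0 = 5 + 0 = 5$)
$- 3 \left(-29 + l{\left(R{\left(3,5 \right)} \right)}\right) = - 3 \left(-29 + 5\right) = \left(-3\right) \left(-24\right) = 72$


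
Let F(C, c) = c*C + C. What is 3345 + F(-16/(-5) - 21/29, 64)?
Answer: 101672/29 ≈ 3505.9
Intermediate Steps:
F(C, c) = C + C*c (F(C, c) = C*c + C = C + C*c)
3345 + F(-16/(-5) - 21/29, 64) = 3345 + (-16/(-5) - 21/29)*(1 + 64) = 3345 + (-16*(-⅕) - 21*1/29)*65 = 3345 + (16/5 - 21/29)*65 = 3345 + (359/145)*65 = 3345 + 4667/29 = 101672/29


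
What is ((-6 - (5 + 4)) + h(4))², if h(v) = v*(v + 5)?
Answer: 441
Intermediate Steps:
h(v) = v*(5 + v)
((-6 - (5 + 4)) + h(4))² = ((-6 - (5 + 4)) + 4*(5 + 4))² = ((-6 - 1*9) + 4*9)² = ((-6 - 9) + 36)² = (-15 + 36)² = 21² = 441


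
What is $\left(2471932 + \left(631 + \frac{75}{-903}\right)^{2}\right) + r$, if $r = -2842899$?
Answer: $\frac{2454307669}{90601} \approx 27089.0$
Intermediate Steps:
$\left(2471932 + \left(631 + \frac{75}{-903}\right)^{2}\right) + r = \left(2471932 + \left(631 + \frac{75}{-903}\right)^{2}\right) - 2842899 = \left(2471932 + \left(631 + 75 \left(- \frac{1}{903}\right)\right)^{2}\right) - 2842899 = \left(2471932 + \left(631 - \frac{25}{301}\right)^{2}\right) - 2842899 = \left(2471932 + \left(\frac{189906}{301}\right)^{2}\right) - 2842899 = \left(2471932 + \frac{36064288836}{90601}\right) - 2842899 = \frac{260023799968}{90601} - 2842899 = \frac{2454307669}{90601}$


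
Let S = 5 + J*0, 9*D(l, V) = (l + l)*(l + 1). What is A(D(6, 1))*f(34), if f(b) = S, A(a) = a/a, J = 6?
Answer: 5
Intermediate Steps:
D(l, V) = 2*l*(1 + l)/9 (D(l, V) = ((l + l)*(l + 1))/9 = ((2*l)*(1 + l))/9 = (2*l*(1 + l))/9 = 2*l*(1 + l)/9)
A(a) = 1
S = 5 (S = 5 + 6*0 = 5 + 0 = 5)
f(b) = 5
A(D(6, 1))*f(34) = 1*5 = 5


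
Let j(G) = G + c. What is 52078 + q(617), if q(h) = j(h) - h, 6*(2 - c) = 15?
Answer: 104155/2 ≈ 52078.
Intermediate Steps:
c = -½ (c = 2 - ⅙*15 = 2 - 5/2 = -½ ≈ -0.50000)
j(G) = -½ + G (j(G) = G - ½ = -½ + G)
q(h) = -½ (q(h) = (-½ + h) - h = -½)
52078 + q(617) = 52078 - ½ = 104155/2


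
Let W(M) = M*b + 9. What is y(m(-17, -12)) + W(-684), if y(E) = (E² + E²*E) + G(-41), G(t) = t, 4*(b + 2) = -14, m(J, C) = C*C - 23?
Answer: 1789932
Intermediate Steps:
m(J, C) = -23 + C² (m(J, C) = C² - 23 = -23 + C²)
b = -11/2 (b = -2 + (¼)*(-14) = -2 - 7/2 = -11/2 ≈ -5.5000)
W(M) = 9 - 11*M/2 (W(M) = M*(-11/2) + 9 = -11*M/2 + 9 = 9 - 11*M/2)
y(E) = -41 + E² + E³ (y(E) = (E² + E²*E) - 41 = (E² + E³) - 41 = -41 + E² + E³)
y(m(-17, -12)) + W(-684) = (-41 + (-23 + (-12)²)² + (-23 + (-12)²)³) + (9 - 11/2*(-684)) = (-41 + (-23 + 144)² + (-23 + 144)³) + (9 + 3762) = (-41 + 121² + 121³) + 3771 = (-41 + 14641 + 1771561) + 3771 = 1786161 + 3771 = 1789932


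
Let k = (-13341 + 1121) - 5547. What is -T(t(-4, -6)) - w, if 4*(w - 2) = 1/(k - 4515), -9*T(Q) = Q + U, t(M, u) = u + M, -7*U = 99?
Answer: -26292697/5615064 ≈ -4.6825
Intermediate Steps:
U = -99/7 (U = -⅐*99 = -99/7 ≈ -14.143)
t(M, u) = M + u
k = -17767 (k = -12220 - 5547 = -17767)
T(Q) = 11/7 - Q/9 (T(Q) = -(Q - 99/7)/9 = -(-99/7 + Q)/9 = 11/7 - Q/9)
w = 178255/89128 (w = 2 + 1/(4*(-17767 - 4515)) = 2 + (¼)/(-22282) = 2 + (¼)*(-1/22282) = 2 - 1/89128 = 178255/89128 ≈ 2.0000)
-T(t(-4, -6)) - w = -(11/7 - (-4 - 6)/9) - 1*178255/89128 = -(11/7 - ⅑*(-10)) - 178255/89128 = -(11/7 + 10/9) - 178255/89128 = -1*169/63 - 178255/89128 = -169/63 - 178255/89128 = -26292697/5615064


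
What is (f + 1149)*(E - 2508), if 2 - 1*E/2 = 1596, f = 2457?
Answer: -20539776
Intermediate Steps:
E = -3188 (E = 4 - 2*1596 = 4 - 3192 = -3188)
(f + 1149)*(E - 2508) = (2457 + 1149)*(-3188 - 2508) = 3606*(-5696) = -20539776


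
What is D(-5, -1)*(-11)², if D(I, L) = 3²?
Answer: 1089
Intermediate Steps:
D(I, L) = 9
D(-5, -1)*(-11)² = 9*(-11)² = 9*121 = 1089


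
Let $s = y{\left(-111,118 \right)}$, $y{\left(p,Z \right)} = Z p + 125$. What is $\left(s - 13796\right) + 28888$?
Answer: $2119$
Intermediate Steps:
$y{\left(p,Z \right)} = 125 + Z p$
$s = -12973$ ($s = 125 + 118 \left(-111\right) = 125 - 13098 = -12973$)
$\left(s - 13796\right) + 28888 = \left(-12973 - 13796\right) + 28888 = -26769 + 28888 = 2119$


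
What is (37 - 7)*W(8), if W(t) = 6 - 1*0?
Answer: 180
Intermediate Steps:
W(t) = 6 (W(t) = 6 + 0 = 6)
(37 - 7)*W(8) = (37 - 7)*6 = 30*6 = 180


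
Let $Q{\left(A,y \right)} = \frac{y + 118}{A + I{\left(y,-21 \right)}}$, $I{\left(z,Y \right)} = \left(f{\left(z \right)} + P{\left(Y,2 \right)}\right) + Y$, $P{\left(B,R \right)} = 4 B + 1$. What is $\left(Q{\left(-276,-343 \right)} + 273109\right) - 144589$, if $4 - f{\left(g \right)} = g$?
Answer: $\frac{1413795}{11} \approx 1.2853 \cdot 10^{5}$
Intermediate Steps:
$f{\left(g \right)} = 4 - g$
$P{\left(B,R \right)} = 1 + 4 B$
$I{\left(z,Y \right)} = 5 - z + 5 Y$ ($I{\left(z,Y \right)} = \left(\left(4 - z\right) + \left(1 + 4 Y\right)\right) + Y = \left(5 - z + 4 Y\right) + Y = 5 - z + 5 Y$)
$Q{\left(A,y \right)} = \frac{118 + y}{-100 + A - y}$ ($Q{\left(A,y \right)} = \frac{y + 118}{A + \left(5 - y + 5 \left(-21\right)\right)} = \frac{118 + y}{A - \left(100 + y\right)} = \frac{118 + y}{-100 + A - y}$)
$\left(Q{\left(-276,-343 \right)} + 273109\right) - 144589 = \left(\frac{-118 - -343}{100 - 343 - -276} + 273109\right) - 144589 = \left(\frac{-118 + 343}{100 - 343 + 276} + 273109\right) - 144589 = \left(\frac{1}{33} \cdot 225 + 273109\right) - 144589 = \left(\frac{75}{11} + 273109\right) - 144589 = \frac{3004274}{11} - 144589 = \frac{1413795}{11}$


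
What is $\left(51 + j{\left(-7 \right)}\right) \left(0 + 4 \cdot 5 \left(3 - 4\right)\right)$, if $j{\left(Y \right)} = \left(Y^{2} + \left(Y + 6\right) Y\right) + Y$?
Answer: $-2000$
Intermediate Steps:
$j{\left(Y \right)} = Y + Y^{2} + Y \left(6 + Y\right)$ ($j{\left(Y \right)} = \left(Y^{2} + \left(6 + Y\right) Y\right) + Y = \left(Y^{2} + Y \left(6 + Y\right)\right) + Y = Y + Y^{2} + Y \left(6 + Y\right)$)
$\left(51 + j{\left(-7 \right)}\right) \left(0 + 4 \cdot 5 \left(3 - 4\right)\right) = \left(51 - 7 \left(7 + 2 \left(-7\right)\right)\right) \left(0 + 4 \cdot 5 \left(3 - 4\right)\right) = \left(51 - 7 \left(7 - 14\right)\right) \left(0 + 4 \cdot 5 \left(-1\right)\right) = \left(51 - -49\right) \left(0 + 4 \left(-5\right)\right) = \left(51 + 49\right) \left(0 - 20\right) = 100 \left(-20\right) = -2000$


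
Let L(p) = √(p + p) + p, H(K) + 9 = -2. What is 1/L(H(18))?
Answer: -1/13 - I*√22/143 ≈ -0.076923 - 0.0328*I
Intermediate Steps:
H(K) = -11 (H(K) = -9 - 2 = -11)
L(p) = p + √2*√p (L(p) = √(2*p) + p = √2*√p + p = p + √2*√p)
1/L(H(18)) = 1/(-11 + √2*√(-11)) = 1/(-11 + √2*(I*√11)) = 1/(-11 + I*√22)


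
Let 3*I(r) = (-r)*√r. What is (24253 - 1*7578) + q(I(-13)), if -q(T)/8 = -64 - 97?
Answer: 17963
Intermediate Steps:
I(r) = -r^(3/2)/3 (I(r) = ((-r)*√r)/3 = (-r^(3/2))/3 = -r^(3/2)/3)
q(T) = 1288 (q(T) = -8*(-64 - 97) = -8*(-161) = 1288)
(24253 - 1*7578) + q(I(-13)) = (24253 - 1*7578) + 1288 = (24253 - 7578) + 1288 = 16675 + 1288 = 17963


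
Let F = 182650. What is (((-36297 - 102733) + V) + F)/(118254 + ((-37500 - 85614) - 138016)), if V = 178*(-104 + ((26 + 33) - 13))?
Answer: -8324/35719 ≈ -0.23304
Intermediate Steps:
V = -10324 (V = 178*(-104 + (59 - 13)) = 178*(-104 + 46) = 178*(-58) = -10324)
(((-36297 - 102733) + V) + F)/(118254 + ((-37500 - 85614) - 138016)) = (((-36297 - 102733) - 10324) + 182650)/(118254 + ((-37500 - 85614) - 138016)) = ((-139030 - 10324) + 182650)/(118254 + (-123114 - 138016)) = (-149354 + 182650)/(118254 - 261130) = 33296/(-142876) = 33296*(-1/142876) = -8324/35719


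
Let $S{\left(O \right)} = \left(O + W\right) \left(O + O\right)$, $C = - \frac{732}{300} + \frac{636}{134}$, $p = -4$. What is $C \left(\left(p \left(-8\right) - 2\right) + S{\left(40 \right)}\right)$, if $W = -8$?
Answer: $\frac{2001034}{335} \approx 5973.2$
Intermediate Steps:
$C = \frac{3863}{1675}$ ($C = \left(-732\right) \frac{1}{300} + 636 \cdot \frac{1}{134} = - \frac{61}{25} + \frac{318}{67} = \frac{3863}{1675} \approx 2.3063$)
$S{\left(O \right)} = 2 O \left(-8 + O\right)$ ($S{\left(O \right)} = \left(O - 8\right) \left(O + O\right) = \left(-8 + O\right) 2 O = 2 O \left(-8 + O\right)$)
$C \left(\left(p \left(-8\right) - 2\right) + S{\left(40 \right)}\right) = \frac{3863 \left(\left(\left(-4\right) \left(-8\right) - 2\right) + 2 \cdot 40 \left(-8 + 40\right)\right)}{1675} = \frac{3863 \left(\left(32 - 2\right) + 2 \cdot 40 \cdot 32\right)}{1675} = \frac{3863 \left(30 + 2560\right)}{1675} = \frac{3863}{1675} \cdot 2590 = \frac{2001034}{335}$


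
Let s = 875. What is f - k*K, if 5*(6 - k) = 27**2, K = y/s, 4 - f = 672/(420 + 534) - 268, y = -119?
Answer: 25070603/99375 ≈ 252.28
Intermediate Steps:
f = 43136/159 (f = 4 - (672/(420 + 534) - 268) = 4 - (672/954 - 268) = 4 - (672*(1/954) - 268) = 4 - (112/159 - 268) = 4 - 1*(-42500/159) = 4 + 42500/159 = 43136/159 ≈ 271.30)
K = -17/125 (K = -119/875 = -119*1/875 = -17/125 ≈ -0.13600)
k = -699/5 (k = 6 - 1/5*27**2 = 6 - 1/5*729 = 6 - 729/5 = -699/5 ≈ -139.80)
f - k*K = 43136/159 - (-699)*(-17)/(5*125) = 43136/159 - 1*11883/625 = 43136/159 - 11883/625 = 25070603/99375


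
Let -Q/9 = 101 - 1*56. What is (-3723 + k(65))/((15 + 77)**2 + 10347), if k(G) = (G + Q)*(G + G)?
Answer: -47923/18811 ≈ -2.5476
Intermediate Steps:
Q = -405 (Q = -9*(101 - 1*56) = -9*(101 - 56) = -9*45 = -405)
k(G) = 2*G*(-405 + G) (k(G) = (G - 405)*(G + G) = (-405 + G)*(2*G) = 2*G*(-405 + G))
(-3723 + k(65))/((15 + 77)**2 + 10347) = (-3723 + 2*65*(-405 + 65))/((15 + 77)**2 + 10347) = (-3723 + 2*65*(-340))/(92**2 + 10347) = (-3723 - 44200)/(8464 + 10347) = -47923/18811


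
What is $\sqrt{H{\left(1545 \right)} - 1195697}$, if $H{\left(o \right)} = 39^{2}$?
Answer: $8 i \sqrt{18659} \approx 1092.8 i$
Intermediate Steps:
$H{\left(o \right)} = 1521$
$\sqrt{H{\left(1545 \right)} - 1195697} = \sqrt{1521 - 1195697} = \sqrt{-1194176} = 8 i \sqrt{18659}$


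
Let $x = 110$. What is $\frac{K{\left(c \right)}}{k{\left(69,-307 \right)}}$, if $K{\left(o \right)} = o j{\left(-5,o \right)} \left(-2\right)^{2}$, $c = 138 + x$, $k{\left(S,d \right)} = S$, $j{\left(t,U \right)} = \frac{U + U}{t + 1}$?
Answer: $- \frac{123008}{69} \approx -1782.7$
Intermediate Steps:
$j{\left(t,U \right)} = \frac{2 U}{1 + t}$
$c = 248$ ($c = 138 + 110 = 248$)
$K{\left(o \right)} = - 2 o^{2}$ ($K{\left(o \right)} = o \frac{2 o}{1 - 5} \left(-2\right)^{2} = o \frac{2 o}{-4} \cdot 4 = o 2 o \left(- \frac{1}{4}\right) 4 = o - \frac{o}{2} \cdot 4 = o \left(- 2 o\right) = - 2 o^{2}$)
$\frac{K{\left(c \right)}}{k{\left(69,-307 \right)}} = \frac{\left(-2\right) 248^{2}}{69} = \left(-2\right) 61504 \cdot \frac{1}{69} = \left(-123008\right) \frac{1}{69} = - \frac{123008}{69}$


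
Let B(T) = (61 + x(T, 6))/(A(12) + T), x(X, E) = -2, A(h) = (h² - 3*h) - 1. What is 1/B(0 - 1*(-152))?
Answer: 259/59 ≈ 4.3898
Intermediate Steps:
A(h) = -1 + h² - 3*h
B(T) = 59/(107 + T) (B(T) = (61 - 2)/((-1 + 12² - 3*12) + T) = 59/((-1 + 144 - 36) + T) = 59/(107 + T))
1/B(0 - 1*(-152)) = 1/(59/(107 + (0 - 1*(-152)))) = 1/(59/(107 + (0 + 152))) = 1/(59/(107 + 152)) = 1/(59/259) = 259/59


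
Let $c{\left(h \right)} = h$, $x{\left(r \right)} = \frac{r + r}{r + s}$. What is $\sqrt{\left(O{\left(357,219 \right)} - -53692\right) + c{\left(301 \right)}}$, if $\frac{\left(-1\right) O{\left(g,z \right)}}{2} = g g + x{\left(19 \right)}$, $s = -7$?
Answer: $\frac{i \sqrt{1808202}}{3} \approx 448.23 i$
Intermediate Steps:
$x{\left(r \right)} = \frac{2 r}{-7 + r}$ ($x{\left(r \right)} = \frac{r + r}{r - 7} = \frac{2 r}{-7 + r}$)
$O{\left(g,z \right)} = - \frac{19}{3} - 2 g^{2}$ ($O{\left(g,z \right)} = - 2 \left(g g + 2 \cdot 19 \frac{1}{-7 + 19}\right) = - 2 \left(g^{2} + 2 \cdot 19 \cdot \frac{1}{12}\right) = - 2 \left(g^{2} + \frac{19}{6}\right) = - 2 \left(\frac{19}{6} + g^{2}\right) = - \frac{19}{3} - 2 g^{2}$)
$\sqrt{\left(O{\left(357,219 \right)} - -53692\right) + c{\left(301 \right)}} = \sqrt{\left(\left(- \frac{19}{3} - 2 \cdot 357^{2}\right) - -53692\right) + 301} = \sqrt{\left(\left(- \frac{19}{3} - 254898\right) + 53692\right) + 301} = \sqrt{\left(- \frac{764713}{3} + 53692\right) + 301} = \sqrt{- \frac{603637}{3} + 301} = \sqrt{- \frac{602734}{3}} = \frac{i \sqrt{1808202}}{3}$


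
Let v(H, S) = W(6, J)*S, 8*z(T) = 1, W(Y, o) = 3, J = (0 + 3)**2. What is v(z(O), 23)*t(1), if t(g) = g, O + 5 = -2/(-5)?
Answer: 69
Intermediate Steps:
O = -23/5 (O = -5 - 2/(-5) = -5 - 2*(-1/5) = -5 + 2/5 = -23/5 ≈ -4.6000)
J = 9 (J = 3**2 = 9)
z(T) = 1/8 (z(T) = (1/8)*1 = 1/8)
v(H, S) = 3*S
v(z(O), 23)*t(1) = (3*23)*1 = 69*1 = 69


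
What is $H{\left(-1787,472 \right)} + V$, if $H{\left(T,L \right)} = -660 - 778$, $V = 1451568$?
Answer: $1450130$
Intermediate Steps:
$H{\left(T,L \right)} = -1438$ ($H{\left(T,L \right)} = -660 - 778 = -1438$)
$H{\left(-1787,472 \right)} + V = -1438 + 1451568 = 1450130$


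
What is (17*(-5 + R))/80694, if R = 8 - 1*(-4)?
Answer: 119/80694 ≈ 0.0014747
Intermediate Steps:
R = 12 (R = 8 + 4 = 12)
(17*(-5 + R))/80694 = (17*(-5 + 12))/80694 = (17*7)*(1/80694) = 119*(1/80694) = 119/80694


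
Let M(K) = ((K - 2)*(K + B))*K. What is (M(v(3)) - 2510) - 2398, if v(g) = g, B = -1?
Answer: -4902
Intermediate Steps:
M(K) = K*(-1 + K)*(-2 + K) (M(K) = ((K - 2)*(K - 1))*K = ((-2 + K)*(-1 + K))*K = ((-1 + K)*(-2 + K))*K = K*(-1 + K)*(-2 + K))
(M(v(3)) - 2510) - 2398 = (3*(2 + 3² - 3*3) - 2510) - 2398 = (3*(2 + 9 - 9) - 2510) - 2398 = (3*2 - 2510) - 2398 = (6 - 2510) - 2398 = -2504 - 2398 = -4902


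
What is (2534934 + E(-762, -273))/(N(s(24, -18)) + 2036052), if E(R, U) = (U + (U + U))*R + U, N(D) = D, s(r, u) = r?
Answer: 1052913/678692 ≈ 1.5514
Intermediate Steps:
E(R, U) = U + 3*R*U (E(R, U) = (U + 2*U)*R + U = (3*U)*R + U = 3*R*U + U = U + 3*R*U)
(2534934 + E(-762, -273))/(N(s(24, -18)) + 2036052) = (2534934 - 273*(1 + 3*(-762)))/(24 + 2036052) = (2534934 - 273*(1 - 2286))/2036076 = (2534934 - 273*(-2285))*(1/2036076) = (2534934 + 623805)*(1/2036076) = 3158739*(1/2036076) = 1052913/678692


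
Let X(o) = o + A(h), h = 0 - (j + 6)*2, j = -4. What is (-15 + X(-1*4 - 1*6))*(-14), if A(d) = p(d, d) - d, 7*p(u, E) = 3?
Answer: 288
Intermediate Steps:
p(u, E) = 3/7 (p(u, E) = (⅐)*3 = 3/7)
h = -4 (h = 0 - (-4 + 6)*2 = 0 - 2*2 = 0 - 1*4 = 0 - 4 = -4)
A(d) = 3/7 - d
X(o) = 31/7 + o (X(o) = o + (3/7 - 1*(-4)) = o + (3/7 + 4) = o + 31/7 = 31/7 + o)
(-15 + X(-1*4 - 1*6))*(-14) = (-15 + (31/7 + (-1*4 - 1*6)))*(-14) = (-15 + (31/7 + (-4 - 6)))*(-14) = (-15 + (31/7 - 10))*(-14) = (-15 - 39/7)*(-14) = -144/7*(-14) = 288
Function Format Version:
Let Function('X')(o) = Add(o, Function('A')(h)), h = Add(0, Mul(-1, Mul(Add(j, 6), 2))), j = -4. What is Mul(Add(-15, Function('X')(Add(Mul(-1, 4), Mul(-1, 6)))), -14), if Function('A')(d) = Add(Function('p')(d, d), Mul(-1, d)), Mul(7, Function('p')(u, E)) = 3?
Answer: 288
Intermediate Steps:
Function('p')(u, E) = Rational(3, 7) (Function('p')(u, E) = Mul(Rational(1, 7), 3) = Rational(3, 7))
h = -4 (h = Add(0, Mul(-1, Mul(Add(-4, 6), 2))) = Add(0, Mul(-1, Mul(2, 2))) = Add(0, Mul(-1, 4)) = Add(0, -4) = -4)
Function('A')(d) = Add(Rational(3, 7), Mul(-1, d))
Function('X')(o) = Add(Rational(31, 7), o) (Function('X')(o) = Add(o, Add(Rational(3, 7), Mul(-1, -4))) = Add(o, Add(Rational(3, 7), 4)) = Add(o, Rational(31, 7)) = Add(Rational(31, 7), o))
Mul(Add(-15, Function('X')(Add(Mul(-1, 4), Mul(-1, 6)))), -14) = Mul(Add(-15, Add(Rational(31, 7), Add(Mul(-1, 4), Mul(-1, 6)))), -14) = Mul(Add(-15, Add(Rational(31, 7), Add(-4, -6))), -14) = Mul(Add(-15, Add(Rational(31, 7), -10)), -14) = Mul(Add(-15, Rational(-39, 7)), -14) = Mul(Rational(-144, 7), -14) = 288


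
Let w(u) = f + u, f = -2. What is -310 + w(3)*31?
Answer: -279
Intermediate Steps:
w(u) = -2 + u
-310 + w(3)*31 = -310 + (-2 + 3)*31 = -310 + 1*31 = -310 + 31 = -279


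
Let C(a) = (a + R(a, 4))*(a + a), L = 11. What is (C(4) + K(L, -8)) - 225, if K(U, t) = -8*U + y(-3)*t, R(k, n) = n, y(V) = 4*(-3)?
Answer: -153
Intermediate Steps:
y(V) = -12
C(a) = 2*a*(4 + a) (C(a) = (a + 4)*(a + a) = (4 + a)*(2*a) = 2*a*(4 + a))
K(U, t) = -12*t - 8*U (K(U, t) = -8*U - 12*t = -12*t - 8*U)
(C(4) + K(L, -8)) - 225 = (2*4*(4 + 4) + (-12*(-8) - 8*11)) - 225 = (2*4*8 + (96 - 88)) - 225 = (64 + 8) - 225 = 72 - 225 = -153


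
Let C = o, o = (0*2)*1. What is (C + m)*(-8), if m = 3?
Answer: -24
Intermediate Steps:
o = 0 (o = 0*1 = 0)
C = 0
(C + m)*(-8) = (0 + 3)*(-8) = 3*(-8) = -24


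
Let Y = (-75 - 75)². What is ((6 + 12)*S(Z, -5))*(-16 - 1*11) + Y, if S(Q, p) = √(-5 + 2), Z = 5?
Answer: 22500 - 486*I*√3 ≈ 22500.0 - 841.78*I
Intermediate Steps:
Y = 22500 (Y = (-150)² = 22500)
S(Q, p) = I*√3 (S(Q, p) = √(-3) = I*√3)
((6 + 12)*S(Z, -5))*(-16 - 1*11) + Y = ((6 + 12)*(I*√3))*(-16 - 1*11) + 22500 = (18*(I*√3))*(-16 - 11) + 22500 = (18*I*√3)*(-27) + 22500 = -486*I*√3 + 22500 = 22500 - 486*I*√3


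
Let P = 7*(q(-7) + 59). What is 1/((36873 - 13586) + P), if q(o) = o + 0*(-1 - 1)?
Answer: 1/23651 ≈ 4.2282e-5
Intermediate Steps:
q(o) = o (q(o) = o + 0*(-2) = o + 0 = o)
P = 364 (P = 7*(-7 + 59) = 7*52 = 364)
1/((36873 - 13586) + P) = 1/((36873 - 13586) + 364) = 1/(23287 + 364) = 1/23651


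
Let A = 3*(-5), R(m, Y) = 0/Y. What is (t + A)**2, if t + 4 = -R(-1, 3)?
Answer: 361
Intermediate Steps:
R(m, Y) = 0
t = -4 (t = -4 - 1*0 = -4 + 0 = -4)
A = -15
(t + A)**2 = (-4 - 15)**2 = (-19)**2 = 361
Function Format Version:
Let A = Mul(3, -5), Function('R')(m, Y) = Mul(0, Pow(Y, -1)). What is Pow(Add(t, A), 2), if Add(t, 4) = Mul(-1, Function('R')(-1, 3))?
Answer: 361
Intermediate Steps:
Function('R')(m, Y) = 0
t = -4 (t = Add(-4, Mul(-1, 0)) = Add(-4, 0) = -4)
A = -15
Pow(Add(t, A), 2) = Pow(Add(-4, -15), 2) = Pow(-19, 2) = 361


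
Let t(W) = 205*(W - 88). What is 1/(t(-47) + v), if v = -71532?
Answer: -1/99207 ≈ -1.0080e-5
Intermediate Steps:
t(W) = -18040 + 205*W (t(W) = 205*(-88 + W) = -18040 + 205*W)
1/(t(-47) + v) = 1/((-18040 + 205*(-47)) - 71532) = 1/((-18040 - 9635) - 71532) = 1/(-27675 - 71532) = 1/(-99207) = -1/99207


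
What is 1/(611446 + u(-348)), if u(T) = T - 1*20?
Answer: 1/611078 ≈ 1.6365e-6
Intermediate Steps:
u(T) = -20 + T (u(T) = T - 20 = -20 + T)
1/(611446 + u(-348)) = 1/(611446 + (-20 - 348)) = 1/(611446 - 368) = 1/611078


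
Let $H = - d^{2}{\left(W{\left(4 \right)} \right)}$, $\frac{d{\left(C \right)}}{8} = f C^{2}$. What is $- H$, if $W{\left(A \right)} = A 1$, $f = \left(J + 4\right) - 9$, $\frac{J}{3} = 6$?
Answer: $2768896$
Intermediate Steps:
$J = 18$ ($J = 3 \cdot 6 = 18$)
$f = 13$ ($f = \left(18 + 4\right) - 9 = 22 - 9 = 13$)
$W{\left(A \right)} = A$
$d{\left(C \right)} = 104 C^{2}$ ($d{\left(C \right)} = 8 \cdot 13 C^{2} = 104 C^{2}$)
$H = -2768896$ ($H = - \left(104 \cdot 4^{2}\right)^{2} = - \left(104 \cdot 16\right)^{2} = - 1664^{2} = \left(-1\right) 2768896 = -2768896$)
$- H = \left(-1\right) \left(-2768896\right) = 2768896$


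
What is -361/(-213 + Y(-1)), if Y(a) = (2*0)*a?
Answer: 361/213 ≈ 1.6948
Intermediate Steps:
Y(a) = 0 (Y(a) = 0*a = 0)
-361/(-213 + Y(-1)) = -361/(-213 + 0) = -361/(-213) = -361*(-1/213) = 361/213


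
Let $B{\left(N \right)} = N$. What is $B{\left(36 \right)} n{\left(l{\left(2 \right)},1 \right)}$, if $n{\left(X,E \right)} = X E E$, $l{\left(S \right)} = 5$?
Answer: $180$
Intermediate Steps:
$n{\left(X,E \right)} = X E^{2}$ ($n{\left(X,E \right)} = E X E = X E^{2}$)
$B{\left(36 \right)} n{\left(l{\left(2 \right)},1 \right)} = 36 \cdot 5 \cdot 1^{2} = 36 \cdot 5 \cdot 1 = 36 \cdot 5 = 180$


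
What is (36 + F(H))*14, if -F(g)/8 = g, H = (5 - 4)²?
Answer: 392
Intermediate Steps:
H = 1 (H = 1² = 1)
F(g) = -8*g
(36 + F(H))*14 = (36 - 8*1)*14 = (36 - 8)*14 = 28*14 = 392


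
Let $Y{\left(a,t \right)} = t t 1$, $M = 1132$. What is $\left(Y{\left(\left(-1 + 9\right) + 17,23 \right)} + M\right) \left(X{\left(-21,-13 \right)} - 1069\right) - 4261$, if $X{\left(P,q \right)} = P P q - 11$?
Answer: $-11320654$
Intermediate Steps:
$Y{\left(a,t \right)} = t^{2}$ ($Y{\left(a,t \right)} = t^{2} \cdot 1 = t^{2}$)
$X{\left(P,q \right)} = -11 + q P^{2}$ ($X{\left(P,q \right)} = P^{2} q - 11 = q P^{2} - 11 = -11 + q P^{2}$)
$\left(Y{\left(\left(-1 + 9\right) + 17,23 \right)} + M\right) \left(X{\left(-21,-13 \right)} - 1069\right) - 4261 = \left(23^{2} + 1132\right) \left(\left(-11 - 13 \left(-21\right)^{2}\right) - 1069\right) - 4261 = \left(529 + 1132\right) \left(\left(-11 - 5733\right) - 1069\right) - 4261 = 1661 \left(\left(-11 - 5733\right) - 1069\right) - 4261 = 1661 \left(-5744 - 1069\right) - 4261 = 1661 \left(-6813\right) - 4261 = -11316393 - 4261 = -11320654$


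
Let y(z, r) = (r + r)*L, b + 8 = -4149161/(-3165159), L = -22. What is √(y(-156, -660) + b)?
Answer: √290862429525279591/3165159 ≈ 170.39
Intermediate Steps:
b = -21172111/3165159 (b = -8 - 4149161/(-3165159) = -8 - 4149161*(-1/3165159) = -8 + 4149161/3165159 = -21172111/3165159 ≈ -6.6891)
y(z, r) = -44*r (y(z, r) = (r + r)*(-22) = (2*r)*(-22) = -44*r)
√(y(-156, -660) + b) = √(-44*(-660) - 21172111/3165159) = √(29040 - 21172111/3165159) = √(91895045249/3165159) = √290862429525279591/3165159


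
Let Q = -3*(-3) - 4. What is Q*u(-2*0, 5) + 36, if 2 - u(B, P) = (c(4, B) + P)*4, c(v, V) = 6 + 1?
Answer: -194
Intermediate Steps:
c(v, V) = 7
u(B, P) = -26 - 4*P (u(B, P) = 2 - (7 + P)*4 = 2 - (28 + 4*P) = 2 + (-28 - 4*P) = -26 - 4*P)
Q = 5 (Q = 9 - 4 = 5)
Q*u(-2*0, 5) + 36 = 5*(-26 - 4*5) + 36 = 5*(-26 - 20) + 36 = 5*(-46) + 36 = -230 + 36 = -194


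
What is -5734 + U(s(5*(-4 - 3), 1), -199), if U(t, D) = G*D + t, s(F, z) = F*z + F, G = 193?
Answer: -44211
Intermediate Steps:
s(F, z) = F + F*z
U(t, D) = t + 193*D (U(t, D) = 193*D + t = t + 193*D)
-5734 + U(s(5*(-4 - 3), 1), -199) = -5734 + ((5*(-4 - 3))*(1 + 1) + 193*(-199)) = -5734 + ((5*(-7))*2 - 38407) = -5734 + (-35*2 - 38407) = -5734 + (-70 - 38407) = -5734 - 38477 = -44211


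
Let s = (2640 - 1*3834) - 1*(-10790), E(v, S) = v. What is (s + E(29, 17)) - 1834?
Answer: 7791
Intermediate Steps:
s = 9596 (s = (2640 - 3834) + 10790 = -1194 + 10790 = 9596)
(s + E(29, 17)) - 1834 = (9596 + 29) - 1834 = 9625 - 1834 = 7791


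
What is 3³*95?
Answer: 2565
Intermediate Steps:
3³*95 = 27*95 = 2565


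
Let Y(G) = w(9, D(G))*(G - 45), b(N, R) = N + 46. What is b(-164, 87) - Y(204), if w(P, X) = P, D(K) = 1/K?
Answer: -1549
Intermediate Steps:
b(N, R) = 46 + N
Y(G) = -405 + 9*G (Y(G) = 9*(G - 45) = 9*(-45 + G) = -405 + 9*G)
b(-164, 87) - Y(204) = (46 - 164) - (-405 + 9*204) = -118 - (-405 + 1836) = -118 - 1*1431 = -118 - 1431 = -1549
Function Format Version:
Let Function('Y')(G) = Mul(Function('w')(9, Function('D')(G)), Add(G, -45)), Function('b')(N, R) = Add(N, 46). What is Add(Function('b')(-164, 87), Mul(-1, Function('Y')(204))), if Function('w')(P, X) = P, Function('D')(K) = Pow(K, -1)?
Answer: -1549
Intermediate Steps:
Function('b')(N, R) = Add(46, N)
Function('Y')(G) = Add(-405, Mul(9, G)) (Function('Y')(G) = Mul(9, Add(G, -45)) = Mul(9, Add(-45, G)) = Add(-405, Mul(9, G)))
Add(Function('b')(-164, 87), Mul(-1, Function('Y')(204))) = Add(Add(46, -164), Mul(-1, Add(-405, Mul(9, 204)))) = Add(-118, Mul(-1, Add(-405, 1836))) = Add(-118, Mul(-1, 1431)) = Add(-118, -1431) = -1549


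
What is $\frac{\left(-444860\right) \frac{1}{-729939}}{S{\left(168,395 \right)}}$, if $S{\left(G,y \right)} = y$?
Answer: $\frac{88972}{57665181} \approx 0.0015429$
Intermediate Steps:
$\frac{\left(-444860\right) \frac{1}{-729939}}{S{\left(168,395 \right)}} = \frac{\left(-444860\right) \frac{1}{-729939}}{395} = \left(-444860\right) \left(- \frac{1}{729939}\right) \frac{1}{395} = \frac{444860}{729939} \cdot \frac{1}{395} = \frac{88972}{57665181}$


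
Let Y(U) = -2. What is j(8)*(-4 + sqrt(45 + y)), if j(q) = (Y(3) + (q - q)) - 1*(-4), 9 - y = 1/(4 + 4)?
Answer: -8 + sqrt(862)/2 ≈ 6.6799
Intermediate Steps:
y = 71/8 (y = 9 - 1/(4 + 4) = 9 - 1/8 = 71/8 ≈ 8.8750)
j(q) = 2 (j(q) = (-2 + (q - q)) - 1*(-4) = (-2 + 0) + 4 = -2 + 4 = 2)
j(8)*(-4 + sqrt(45 + y)) = 2*(-4 + sqrt(45 + 71/8)) = 2*(-4 + sqrt(431/8)) = 2*(-4 + sqrt(862)/4) = -8 + sqrt(862)/2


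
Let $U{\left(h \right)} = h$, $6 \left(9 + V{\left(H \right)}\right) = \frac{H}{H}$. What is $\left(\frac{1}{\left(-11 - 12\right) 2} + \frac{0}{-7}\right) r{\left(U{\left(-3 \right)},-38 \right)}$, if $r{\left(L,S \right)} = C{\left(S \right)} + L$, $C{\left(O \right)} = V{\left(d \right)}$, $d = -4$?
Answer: $\frac{71}{276} \approx 0.25725$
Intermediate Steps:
$V{\left(H \right)} = - \frac{53}{6}$ ($V{\left(H \right)} = -9 + \frac{H \frac{1}{H}}{6} = -9 + \frac{1}{6} \cdot 1 = -9 + \frac{1}{6} = - \frac{53}{6}$)
$C{\left(O \right)} = - \frac{53}{6}$
$r{\left(L,S \right)} = - \frac{53}{6} + L$
$\left(\frac{1}{\left(-11 - 12\right) 2} + \frac{0}{-7}\right) r{\left(U{\left(-3 \right)},-38 \right)} = \left(\frac{1}{\left(-11 - 12\right) 2} + \frac{0}{-7}\right) \left(- \frac{53}{6} - 3\right) = \left(\frac{1}{-23} \cdot \frac{1}{2} + 0 \left(- \frac{1}{7}\right)\right) \left(- \frac{71}{6}\right) = \left(\left(- \frac{1}{23}\right) \frac{1}{2} + 0\right) \left(- \frac{71}{6}\right) = \left(- \frac{1}{46} + 0\right) \left(- \frac{71}{6}\right) = \left(- \frac{1}{46}\right) \left(- \frac{71}{6}\right) = \frac{71}{276}$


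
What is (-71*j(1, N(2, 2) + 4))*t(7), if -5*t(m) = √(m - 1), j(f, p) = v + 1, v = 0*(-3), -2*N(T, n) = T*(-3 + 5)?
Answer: 71*√6/5 ≈ 34.783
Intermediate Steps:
N(T, n) = -T (N(T, n) = -T*(-3 + 5)/2 = -T*2/2 = -T)
v = 0
j(f, p) = 1 (j(f, p) = 0 + 1 = 1)
t(m) = -√(-1 + m)/5 (t(m) = -√(m - 1)/5 = -√(-1 + m)/5)
(-71*j(1, N(2, 2) + 4))*t(7) = (-71*1)*(-√(-1 + 7)/5) = -(-71)*√6/5 = 71*√6/5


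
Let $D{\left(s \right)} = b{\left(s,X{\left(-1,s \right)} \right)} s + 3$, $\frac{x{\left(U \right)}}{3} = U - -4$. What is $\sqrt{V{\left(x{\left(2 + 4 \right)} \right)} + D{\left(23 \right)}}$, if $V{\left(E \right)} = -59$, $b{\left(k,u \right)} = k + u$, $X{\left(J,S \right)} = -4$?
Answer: $\sqrt{381} \approx 19.519$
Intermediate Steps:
$x{\left(U \right)} = 12 + 3 U$ ($x{\left(U \right)} = 3 \left(U - -4\right) = 3 \left(U + 4\right) = 3 \left(4 + U\right) = 12 + 3 U$)
$D{\left(s \right)} = 3 + s \left(-4 + s\right)$ ($D{\left(s \right)} = \left(s - 4\right) s + 3 = \left(-4 + s\right) s + 3 = s \left(-4 + s\right) + 3 = 3 + s \left(-4 + s\right)$)
$\sqrt{V{\left(x{\left(2 + 4 \right)} \right)} + D{\left(23 \right)}} = \sqrt{-59 + \left(3 + 23 \left(-4 + 23\right)\right)} = \sqrt{-59 + \left(3 + 23 \cdot 19\right)} = \sqrt{-59 + \left(3 + 437\right)} = \sqrt{-59 + 440} = \sqrt{381}$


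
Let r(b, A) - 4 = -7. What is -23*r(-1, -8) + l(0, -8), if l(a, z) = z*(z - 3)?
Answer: 157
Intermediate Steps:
r(b, A) = -3 (r(b, A) = 4 - 7 = -3)
l(a, z) = z*(-3 + z)
-23*r(-1, -8) + l(0, -8) = -23*(-3) - 8*(-3 - 8) = 69 - 8*(-11) = 69 + 88 = 157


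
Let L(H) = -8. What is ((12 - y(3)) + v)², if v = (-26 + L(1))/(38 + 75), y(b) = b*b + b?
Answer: 1156/12769 ≈ 0.090532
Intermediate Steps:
y(b) = b + b² (y(b) = b² + b = b + b²)
v = -34/113 (v = (-26 - 8)/(38 + 75) = -34/113 ≈ -0.30089)
((12 - y(3)) + v)² = ((12 - 3*(1 + 3)) - 34/113)² = ((12 - 3*4) - 34/113)² = ((12 - 1*12) - 34/113)² = ((12 - 12) - 34/113)² = (0 - 34/113)² = (-34/113)² = 1156/12769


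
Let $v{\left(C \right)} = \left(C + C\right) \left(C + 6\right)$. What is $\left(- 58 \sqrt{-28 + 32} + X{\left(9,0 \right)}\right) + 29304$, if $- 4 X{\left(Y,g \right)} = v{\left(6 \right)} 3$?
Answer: $29080$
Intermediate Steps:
$v{\left(C \right)} = 2 C \left(6 + C\right)$
$X{\left(Y,g \right)} = -108$ ($X{\left(Y,g \right)} = - \frac{2 \cdot 6 \left(6 + 6\right) 3}{4} = - \frac{2 \cdot 6 \cdot 12 \cdot 3}{4} = - \frac{144 \cdot 3}{4} = \left(- \frac{1}{4}\right) 432 = -108$)
$\left(- 58 \sqrt{-28 + 32} + X{\left(9,0 \right)}\right) + 29304 = \left(- 58 \sqrt{-28 + 32} - 108\right) + 29304 = \left(- 58 \sqrt{4} - 108\right) + 29304 = \left(\left(-58\right) 2 - 108\right) + 29304 = \left(-116 - 108\right) + 29304 = -224 + 29304 = 29080$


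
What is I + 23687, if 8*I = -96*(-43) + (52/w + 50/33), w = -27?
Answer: 28753103/1188 ≈ 24203.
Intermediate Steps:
I = 612947/1188 (I = (-96*(-43) + (52/(-27) + 50/33))/8 = (4128 + (52*(-1/27) + 50*(1/33)))/8 = (4128 + (-52/27 + 50/33))/8 = (4128 - 122/297)/8 = (1/8)*(1225894/297) = 612947/1188 ≈ 515.95)
I + 23687 = 612947/1188 + 23687 = 28753103/1188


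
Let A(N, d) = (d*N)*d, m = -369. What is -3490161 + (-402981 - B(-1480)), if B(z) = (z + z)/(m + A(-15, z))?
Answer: -127914510124358/32856369 ≈ -3.8931e+6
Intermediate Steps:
A(N, d) = N*d² (A(N, d) = (N*d)*d = N*d²)
B(z) = 2*z/(-369 - 15*z²) (B(z) = (z + z)/(-369 - 15*z²) = (2*z)/(-369 - 15*z²) = 2*z/(-369 - 15*z²))
-3490161 + (-402981 - B(-1480)) = -3490161 + (-402981 - (-2)*(-1480)/(369 + 15*(-1480)²)) = -3490161 + (-402981 - (-2)*(-1480)/(369 + 15*2190400)) = -3490161 + (-402981 - (-2)*(-1480)/(369 + 32856000)) = -3490161 + (-402981 - (-2)*(-1480)/32856369) = -3490161 + (-402981 - 1*2960/32856369) = -3490161 + (-402981 - 2960/32856369) = -3490161 - 13240492438949/32856369 = -127914510124358/32856369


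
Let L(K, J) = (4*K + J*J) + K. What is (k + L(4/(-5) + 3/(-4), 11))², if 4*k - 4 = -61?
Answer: 9801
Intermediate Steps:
L(K, J) = J² + 5*K (L(K, J) = (4*K + J²) + K = (J² + 4*K) + K = J² + 5*K)
k = -57/4 (k = 1 + (¼)*(-61) = 1 - 61/4 = -57/4 ≈ -14.250)
(k + L(4/(-5) + 3/(-4), 11))² = (-57/4 + (11² + 5*(4/(-5) + 3/(-4))))² = (-57/4 + (121 + 5*(4*(-⅕) + 3*(-¼))))² = (-57/4 + (121 + 5*(-⅘ - ¾)))² = (-57/4 + (121 + 5*(-31/20)))² = (-57/4 + (121 - 31/4))² = (-57/4 + 453/4)² = 99² = 9801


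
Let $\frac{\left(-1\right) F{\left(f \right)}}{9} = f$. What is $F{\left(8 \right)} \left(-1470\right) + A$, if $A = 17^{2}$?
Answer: $106129$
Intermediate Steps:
$F{\left(f \right)} = - 9 f$
$A = 289$
$F{\left(8 \right)} \left(-1470\right) + A = \left(-9\right) 8 \left(-1470\right) + 289 = \left(-72\right) \left(-1470\right) + 289 = 105840 + 289 = 106129$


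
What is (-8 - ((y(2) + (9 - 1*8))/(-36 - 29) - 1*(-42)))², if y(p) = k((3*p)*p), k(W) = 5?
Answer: 10523536/4225 ≈ 2490.8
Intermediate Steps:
y(p) = 5
(-8 - ((y(2) + (9 - 1*8))/(-36 - 29) - 1*(-42)))² = (-8 - ((5 + (9 - 1*8))/(-36 - 29) - 1*(-42)))² = (-8 - ((5 + (9 - 8))/(-65) + 42))² = (-8 - ((5 + 1)*(-1/65) + 42))² = (-8 - (6*(-1/65) + 42))² = (-8 - (-6/65 + 42))² = (-8 - 1*2724/65)² = (-8 - 2724/65)² = (-3244/65)² = 10523536/4225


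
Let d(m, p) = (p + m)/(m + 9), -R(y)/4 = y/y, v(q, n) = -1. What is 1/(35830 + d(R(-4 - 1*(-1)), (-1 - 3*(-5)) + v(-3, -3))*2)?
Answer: 5/179168 ≈ 2.7907e-5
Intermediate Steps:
R(y) = -4 (R(y) = -4*y/y = -4*1 = -4)
d(m, p) = (m + p)/(9 + m)
1/(35830 + d(R(-4 - 1*(-1)), (-1 - 3*(-5)) + v(-3, -3))*2) = 1/(35830 + ((-4 + ((-1 - 3*(-5)) - 1))/(9 - 4))*2) = 1/(35830 + ((-4 + ((-1 + 15) - 1))/5)*2) = 1/(35830 + ((-4 + (14 - 1))/5)*2) = 1/(35830 + ((-4 + 13)/5)*2) = 1/(35830 + ((1/5)*9)*2) = 1/(35830 + (9/5)*2) = 1/(35830 + 18/5) = 1/(179168/5) = 5/179168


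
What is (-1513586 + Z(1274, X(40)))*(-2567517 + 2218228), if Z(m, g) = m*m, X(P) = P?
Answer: -38243652610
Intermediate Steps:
Z(m, g) = m**2
(-1513586 + Z(1274, X(40)))*(-2567517 + 2218228) = (-1513586 + 1274**2)*(-2567517 + 2218228) = (-1513586 + 1623076)*(-349289) = 109490*(-349289) = -38243652610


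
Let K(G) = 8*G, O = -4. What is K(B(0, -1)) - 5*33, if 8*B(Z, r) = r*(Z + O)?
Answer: -161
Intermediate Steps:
B(Z, r) = r*(-4 + Z)/8 (B(Z, r) = (r*(Z - 4))/8 = (r*(-4 + Z))/8 = r*(-4 + Z)/8)
K(B(0, -1)) - 5*33 = 8*((⅛)*(-1)*(-4 + 0)) - 5*33 = 8*((⅛)*(-1)*(-4)) - 165 = 8*(½) - 165 = 4 - 165 = -161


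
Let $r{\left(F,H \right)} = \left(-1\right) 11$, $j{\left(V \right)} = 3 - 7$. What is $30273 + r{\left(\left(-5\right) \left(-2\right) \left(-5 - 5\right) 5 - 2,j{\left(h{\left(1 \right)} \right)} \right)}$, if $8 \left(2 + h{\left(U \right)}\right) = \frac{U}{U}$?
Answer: $30262$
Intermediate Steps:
$h{\left(U \right)} = - \frac{15}{8}$ ($h{\left(U \right)} = -2 + \frac{U \frac{1}{U}}{8} = -2 + \frac{1}{8} \cdot 1 = -2 + \frac{1}{8} = - \frac{15}{8}$)
$j{\left(V \right)} = -4$ ($j{\left(V \right)} = 3 - 7 = -4$)
$r{\left(F,H \right)} = -11$
$30273 + r{\left(\left(-5\right) \left(-2\right) \left(-5 - 5\right) 5 - 2,j{\left(h{\left(1 \right)} \right)} \right)} = 30273 - 11 = 30262$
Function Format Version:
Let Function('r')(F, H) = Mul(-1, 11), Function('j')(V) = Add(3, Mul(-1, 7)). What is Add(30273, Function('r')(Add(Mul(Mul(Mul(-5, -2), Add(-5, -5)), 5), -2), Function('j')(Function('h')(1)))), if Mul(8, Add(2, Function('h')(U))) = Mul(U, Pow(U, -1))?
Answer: 30262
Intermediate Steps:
Function('h')(U) = Rational(-15, 8) (Function('h')(U) = Add(-2, Mul(Rational(1, 8), Mul(U, Pow(U, -1)))) = Add(-2, Mul(Rational(1, 8), 1)) = Add(-2, Rational(1, 8)) = Rational(-15, 8))
Function('j')(V) = -4 (Function('j')(V) = Add(3, -7) = -4)
Function('r')(F, H) = -11
Add(30273, Function('r')(Add(Mul(Mul(Mul(-5, -2), Add(-5, -5)), 5), -2), Function('j')(Function('h')(1)))) = Add(30273, -11) = 30262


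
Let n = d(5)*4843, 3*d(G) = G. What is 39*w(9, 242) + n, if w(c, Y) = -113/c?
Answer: 7582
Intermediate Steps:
d(G) = G/3
n = 24215/3 (n = ((⅓)*5)*4843 = (5/3)*4843 = 24215/3 ≈ 8071.7)
39*w(9, 242) + n = 39*(-113/9) + 24215/3 = -1469/3 + 24215/3 = 7582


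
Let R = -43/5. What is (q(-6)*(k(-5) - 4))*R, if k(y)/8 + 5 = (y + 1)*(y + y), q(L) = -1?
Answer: 11868/5 ≈ 2373.6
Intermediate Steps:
R = -43/5 (R = -43*⅕ = -43/5 ≈ -8.6000)
k(y) = -40 + 16*y*(1 + y) (k(y) = -40 + 8*((y + 1)*(y + y)) = -40 + 8*((1 + y)*(2*y)) = -40 + 8*(2*y*(1 + y)) = -40 + 16*y*(1 + y))
(q(-6)*(k(-5) - 4))*R = -((-40 + 16*(-5) + 16*(-5)²) - 4)*(-43/5) = -((-40 - 80 + 16*25) - 4)*(-43/5) = -((-40 - 80 + 400) - 4)*(-43/5) = -(280 - 4)*(-43/5) = -1*276*(-43/5) = -276*(-43/5) = 11868/5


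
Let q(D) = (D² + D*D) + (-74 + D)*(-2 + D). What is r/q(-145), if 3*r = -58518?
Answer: -19506/74243 ≈ -0.26273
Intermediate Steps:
r = -19506 (r = (⅓)*(-58518) = -19506)
q(D) = 2*D² + (-74 + D)*(-2 + D) (q(D) = (D² + D²) + (-74 + D)*(-2 + D) = 2*D² + (-74 + D)*(-2 + D))
r/q(-145) = -19506/(148 - 76*(-145) + 3*(-145)²) = -19506/(148 + 11020 + 3*21025) = -19506/(148 + 11020 + 63075) = -19506/74243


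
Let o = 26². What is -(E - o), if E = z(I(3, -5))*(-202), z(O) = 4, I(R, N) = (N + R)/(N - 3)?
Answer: 1484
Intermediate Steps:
o = 676
I(R, N) = (N + R)/(-3 + N)
E = -808 (E = 4*(-202) = -808)
-(E - o) = -(-808 - 1*676) = -(-808 - 676) = -1*(-1484) = 1484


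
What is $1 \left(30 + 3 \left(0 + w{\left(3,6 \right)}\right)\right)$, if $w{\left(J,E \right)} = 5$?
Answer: $45$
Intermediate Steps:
$1 \left(30 + 3 \left(0 + w{\left(3,6 \right)}\right)\right) = 1 \left(30 + 3 \left(0 + 5\right)\right) = 1 \left(30 + 3 \cdot 5\right) = 1 \left(30 + 15\right) = 1 \cdot 45 = 45$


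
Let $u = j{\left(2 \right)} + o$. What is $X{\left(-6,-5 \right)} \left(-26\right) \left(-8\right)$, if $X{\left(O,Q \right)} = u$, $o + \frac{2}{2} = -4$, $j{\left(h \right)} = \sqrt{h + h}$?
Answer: $-624$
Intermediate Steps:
$j{\left(h \right)} = \sqrt{2} \sqrt{h}$ ($j{\left(h \right)} = \sqrt{2 h} = \sqrt{2} \sqrt{h}$)
$o = -5$ ($o = -1 - 4 = -5$)
$u = -3$ ($u = \sqrt{2} \sqrt{2} - 5 = 2 - 5 = -3$)
$X{\left(O,Q \right)} = -3$
$X{\left(-6,-5 \right)} \left(-26\right) \left(-8\right) = \left(-3\right) \left(-26\right) \left(-8\right) = 78 \left(-8\right) = -624$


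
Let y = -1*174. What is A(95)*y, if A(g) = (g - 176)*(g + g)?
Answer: 2677860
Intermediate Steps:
A(g) = 2*g*(-176 + g) (A(g) = (-176 + g)*(2*g) = 2*g*(-176 + g))
y = -174
A(95)*y = (2*95*(-176 + 95))*(-174) = (2*95*(-81))*(-174) = -15390*(-174) = 2677860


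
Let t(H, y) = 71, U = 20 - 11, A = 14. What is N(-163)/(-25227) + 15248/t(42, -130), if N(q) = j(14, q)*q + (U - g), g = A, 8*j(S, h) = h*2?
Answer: 1536760205/7164468 ≈ 214.50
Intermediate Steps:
j(S, h) = h/4 (j(S, h) = (h*2)/8 = (2*h)/8 = h/4)
g = 14
U = 9
N(q) = -5 + q²/4 (N(q) = (q/4)*q + (9 - 1*14) = q²/4 + (9 - 14) = q²/4 - 5 = -5 + q²/4)
N(-163)/(-25227) + 15248/t(42, -130) = (-5 + (¼)*(-163)²)/(-25227) + 15248/71 = (-5 + (¼)*26569)*(-1/25227) + 15248*(1/71) = (-5 + 26569/4)*(-1/25227) + 15248/71 = (26549/4)*(-1/25227) + 15248/71 = -26549/100908 + 15248/71 = 1536760205/7164468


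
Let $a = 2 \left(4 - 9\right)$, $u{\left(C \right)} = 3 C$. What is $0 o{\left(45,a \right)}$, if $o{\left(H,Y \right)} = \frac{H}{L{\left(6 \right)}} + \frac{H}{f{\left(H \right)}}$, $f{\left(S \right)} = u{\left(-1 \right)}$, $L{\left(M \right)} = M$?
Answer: $0$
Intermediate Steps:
$f{\left(S \right)} = -3$ ($f{\left(S \right)} = 3 \left(-1\right) = -3$)
$a = -10$ ($a = 2 \left(4 - 9\right) = 2 \left(-5\right) = -10$)
$o{\left(H,Y \right)} = - \frac{H}{6}$ ($o{\left(H,Y \right)} = \frac{H}{6} + \frac{H}{-3} = H \frac{1}{6} + H \left(- \frac{1}{3}\right) = \frac{H}{6} - \frac{H}{3} = - \frac{H}{6}$)
$0 o{\left(45,a \right)} = 0 \left(\left(- \frac{1}{6}\right) 45\right) = 0 \left(- \frac{15}{2}\right) = 0$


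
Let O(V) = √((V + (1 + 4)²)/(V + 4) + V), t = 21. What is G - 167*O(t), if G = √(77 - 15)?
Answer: √62 - 167*√571/5 ≈ -790.24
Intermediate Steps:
G = √62 ≈ 7.8740
O(V) = √(V + (25 + V)/(4 + V)) (O(V) = √((V + 5²)/(4 + V) + V) = √((V + 25)/(4 + V) + V) = √((25 + V)/(4 + V) + V) = √(V + (25 + V)/(4 + V)))
G - 167*O(t) = √62 - 167*√(25 + 21 + 21*(4 + 21))/√(4 + 21) = √62 - 167*√(25 + 21 + 21*25)/5 = √62 - 167*√(25 + 21 + 525)/5 = √62 - 167*√571/5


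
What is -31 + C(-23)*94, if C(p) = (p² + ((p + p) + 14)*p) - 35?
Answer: 115589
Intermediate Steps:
C(p) = -35 + p² + p*(14 + 2*p) (C(p) = (p² + (2*p + 14)*p) - 35 = (p² + (14 + 2*p)*p) - 35 = (p² + p*(14 + 2*p)) - 35 = -35 + p² + p*(14 + 2*p))
-31 + C(-23)*94 = -31 + (-35 + 3*(-23)² + 14*(-23))*94 = -31 + (-35 + 3*529 - 322)*94 = -31 + (-35 + 1587 - 322)*94 = -31 + 1230*94 = -31 + 115620 = 115589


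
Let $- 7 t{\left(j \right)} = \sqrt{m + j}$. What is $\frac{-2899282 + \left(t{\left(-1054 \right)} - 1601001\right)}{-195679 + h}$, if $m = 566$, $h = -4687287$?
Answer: $\frac{4500283}{4882966} + \frac{i \sqrt{122}}{17090381} \approx 0.92163 + 6.4629 \cdot 10^{-7} i$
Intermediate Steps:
$t{\left(j \right)} = - \frac{\sqrt{566 + j}}{7}$
$\frac{-2899282 + \left(t{\left(-1054 \right)} - 1601001\right)}{-195679 + h} = \frac{-2899282 - \left(1601001 + \frac{\sqrt{566 - 1054}}{7}\right)}{-195679 - 4687287} = \frac{-2899282 - \left(1601001 + \frac{\sqrt{-488}}{7}\right)}{-4882966} = \left(-2899282 - \left(1601001 + \frac{2 i \sqrt{122}}{7}\right)\right) \left(- \frac{1}{4882966}\right) = \left(-4500283 - \frac{2 i \sqrt{122}}{7}\right) \left(- \frac{1}{4882966}\right) = \frac{4500283}{4882966} + \frac{i \sqrt{122}}{17090381}$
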